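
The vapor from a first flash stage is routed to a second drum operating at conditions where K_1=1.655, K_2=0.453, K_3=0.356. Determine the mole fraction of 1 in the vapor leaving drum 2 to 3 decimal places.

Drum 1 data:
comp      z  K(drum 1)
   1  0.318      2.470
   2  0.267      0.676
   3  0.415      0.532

Drum 1:
Newton iteration, ψ₁⁰ = 0.5:
  ψ₁ = 0.500: g = -0.0874, g' = -0.423 → ψ₁ = 0.294
  ψ₁ = 0.294: g = 0.0058, g' = -0.492 → ψ₁ = 0.305
Converged at ψ₁ = 0.305.
Drum-1 compositions:
  1: x = 0.219, y = 0.542
  2: x = 0.296, y = 0.200
  3: x = 0.484, y = 0.258
Drum-2 feed = drum-1 vapor: z₂ = (0.5421, 0.2003, 0.2576).
Drum 2:
Rachford–Rice: g(ψ₂) = Σ zᵢ(Kᵢ−1)/(1+ψ₂(Kᵢ−1)) = 0.
Feasibility: ΣzᵢKᵢ = 1.080, Σzᵢ/Kᵢ = 1.493 — both > 1, two phases present.
Newton iteration, ψ₂⁰ = 0.5:
  ψ₂ = 0.500: g = -0.1280, g' = -0.478 → ψ₂ = 0.232
  ψ₂ = 0.232: g = -0.0123, g' = -0.402 → ψ₂ = 0.201
Converged at ψ₂ = 0.201.
  1: x = 0.479, y = 0.793
  2: x = 0.225, y = 0.102
  3: x = 0.296, y = 0.105

y_1 (drum 2) = 0.793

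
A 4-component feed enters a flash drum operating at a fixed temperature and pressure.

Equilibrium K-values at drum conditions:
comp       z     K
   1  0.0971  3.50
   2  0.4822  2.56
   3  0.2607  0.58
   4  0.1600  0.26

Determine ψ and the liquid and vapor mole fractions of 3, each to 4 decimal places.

ψ = 0.7560, x_3 = 0.3820, y_3 = 0.2215

Rachford–Rice: g(ψ) = Σ zᵢ(Kᵢ−1)/(1+ψ(Kᵢ−1)) = 0.
g(0) = ΣzᵢKᵢ − 1 = 0.7671 and g(1) = 1 − Σzᵢ/Kᵢ = -0.2810, so a root lies in (0, 1).
Newton–Raphson from ψ = 0.5:
  ψ = 0.5000: g = 0.20395, g' = -0.7847 → ψ = 0.7599
  ψ = 0.7599: g = -0.00344, g' = -0.8745 → ψ = 0.7560
Converged at ψ = 0.7560.
Compositions from xᵢ = zᵢ/(1+ψ(Kᵢ−1)), yᵢ = Kᵢxᵢ:
  1: x = 0.0336, y = 0.1176
  2: x = 0.2213, y = 0.5664
  3: x = 0.3820, y = 0.2215
  4: x = 0.3632, y = 0.0944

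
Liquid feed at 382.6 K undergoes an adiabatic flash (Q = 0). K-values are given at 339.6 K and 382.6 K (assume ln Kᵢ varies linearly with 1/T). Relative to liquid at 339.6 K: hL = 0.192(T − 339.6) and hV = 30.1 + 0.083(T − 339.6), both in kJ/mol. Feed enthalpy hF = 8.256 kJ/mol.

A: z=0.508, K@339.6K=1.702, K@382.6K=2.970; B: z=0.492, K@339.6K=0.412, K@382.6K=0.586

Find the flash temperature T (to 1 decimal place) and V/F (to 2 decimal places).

Adiabatic flash: solve Rachford–Rice at each trial T, then check hF = ψ·hV(T) + (1−ψ)·hL(T).
  T = 339.6 K: K = (1.702, 0.412), RR gives ψ = 0.163, H_out = 4.909 kJ/mol
  T = 382.6 K: K = (2.970, 0.586), RR gives ψ = 0.977, H_out = 33.092 kJ/mol
  T = 361.1 K: K = (2.286, 0.497), RR gives ψ = 0.626, H_out = 21.515 kJ/mol
  T = 350.4 K: K = (1.983, 0.454), RR gives ψ = 0.429, H_out = 14.494 kJ/mol
  T = 345.0 K: K = (1.839, 0.433), RR gives ψ = 0.309, H_out = 10.163 kJ/mol
  T = 342.3 K: K = (1.770, 0.422), RR gives ψ = 0.240, H_out = 7.680 kJ/mol
  T = 343.6 K: K = (1.803, 0.427), RR gives ψ = 0.274, H_out = 8.907 kJ/mol
Linear interpolation between T = 342.3 (H_out = 7.680) and T = 343.6 (H_out = 8.907) on hF = 8.256 gives T ≈ 342.9 K, at which ψ = 0.26.

T = 342.9 K, V/F = 0.26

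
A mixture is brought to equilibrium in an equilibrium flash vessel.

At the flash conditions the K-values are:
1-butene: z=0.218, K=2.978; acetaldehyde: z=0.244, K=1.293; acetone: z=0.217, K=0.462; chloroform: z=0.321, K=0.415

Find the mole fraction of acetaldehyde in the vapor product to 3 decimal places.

y_acetaldehyde = 0.294

Iterate (Newton) starting at ψ = 0.36:
  ψ = 0.360: g = -0.0661, g' = -0.581 → ψ = 0.246
  ψ = 0.246: g = 0.0027, g' = -0.637 → ψ = 0.250
Converged at ψ = 0.250.
Compositions from xᵢ = zᵢ/(1+ψ(Kᵢ−1)), yᵢ = Kᵢxᵢ:
  1-butene: x = 0.146, y = 0.434
  acetaldehyde: x = 0.227, y = 0.294
  acetone: x = 0.251, y = 0.116
  chloroform: x = 0.376, y = 0.156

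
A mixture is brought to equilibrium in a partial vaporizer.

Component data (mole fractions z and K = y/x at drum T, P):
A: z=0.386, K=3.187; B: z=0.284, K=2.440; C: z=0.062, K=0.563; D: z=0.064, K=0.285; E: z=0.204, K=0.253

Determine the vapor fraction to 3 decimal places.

ψ = 0.776

Let ψ = V/F and solve Σ zᵢ(Kᵢ−1)/(1+ψ(Kᵢ−1)) = 0.
g(0) = ΣzᵢKᵢ − 1 = 1.028 and g(1) = 1 − Σzᵢ/Kᵢ = -0.379, so a root lies in (0, 1).
Newton–Raphson from ψ = 0.5:
  ψ = 0.500: g = 0.2919, g' = -1.009 → ψ = 0.789
  ψ = 0.789: g = -0.0166, g' = -1.253 → ψ = 0.776
Converged at ψ = 0.776.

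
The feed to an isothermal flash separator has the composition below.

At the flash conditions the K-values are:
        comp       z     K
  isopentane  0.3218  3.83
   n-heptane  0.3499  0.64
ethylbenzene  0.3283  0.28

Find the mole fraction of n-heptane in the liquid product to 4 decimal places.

Rachford–Rice: g(ψ) = Σ zᵢ(Kᵢ−1)/(1+ψ(Kᵢ−1)) = 0.
Feasibility: ΣzᵢKᵢ = 1.5484, Σzᵢ/Kᵢ = 1.8032 — both > 1, two phases present.
Iterate (Newton) starting at ψ = 0.52:
  ψ = 0.5200: g = -0.16435, g' = -0.9254 → ψ = 0.3424
  ψ = 0.3424: g = 0.00513, g' = -1.0235 → ψ = 0.3474
Converged at ψ = 0.3474.
Compositions from xᵢ = zᵢ/(1+ψ(Kᵢ−1)), yᵢ = Kᵢxᵢ:
  isopentane: x = 0.1623, y = 0.6215
  n-heptane: x = 0.3999, y = 0.2559
  ethylbenzene: x = 0.4378, y = 0.1226

x_n-heptane = 0.3999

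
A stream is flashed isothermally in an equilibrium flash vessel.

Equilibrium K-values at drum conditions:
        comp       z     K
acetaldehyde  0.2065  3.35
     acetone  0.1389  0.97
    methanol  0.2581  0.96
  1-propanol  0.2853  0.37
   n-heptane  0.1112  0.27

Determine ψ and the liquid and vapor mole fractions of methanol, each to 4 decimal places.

ψ = 0.2199, x_methanol = 0.2604, y_methanol = 0.2500

Rachford–Rice: g(ψ) = Σ zᵢ(Kᵢ−1)/(1+ψ(Kᵢ−1)) = 0.
g(0) = ΣzᵢKᵢ − 1 = 0.2099 and g(1) = 1 − Σzᵢ/Kᵢ = -0.6566, so a root lies in (0, 1).
Newton iteration, ψ⁰ = 0.53:
  ψ = 0.5300: g = -0.20091, g' = -0.6396 → ψ = 0.2159
  ψ = 0.2159: g = 0.00295, g' = -0.7377 → ψ = 0.2199
Converged at ψ = 0.2199.
Compositions from xᵢ = zᵢ/(1+ψ(Kᵢ−1)), yᵢ = Kᵢxᵢ:
  acetaldehyde: x = 0.1361, y = 0.4561
  acetone: x = 0.1398, y = 0.1356
  methanol: x = 0.2604, y = 0.2500
  1-propanol: x = 0.3312, y = 0.1225
  n-heptane: x = 0.1325, y = 0.0358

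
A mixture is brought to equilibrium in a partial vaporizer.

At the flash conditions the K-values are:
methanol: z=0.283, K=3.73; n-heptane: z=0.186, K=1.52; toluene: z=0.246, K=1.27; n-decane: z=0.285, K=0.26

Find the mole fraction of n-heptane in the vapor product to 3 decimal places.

y_n-heptane = 0.211

Newton–Raphson from ψ = 0.62:
  ψ = 0.620: g = 0.0273, g' = -0.866 → ψ = 0.652
  ψ = 0.652: g = -0.0005, g' = -0.896 → ψ = 0.651
Converged at ψ = 0.651.
Compositions from xᵢ = zᵢ/(1+ψ(Kᵢ−1)), yᵢ = Kᵢxᵢ:
  methanol: x = 0.102, y = 0.380
  n-heptane: x = 0.139, y = 0.211
  toluene: x = 0.209, y = 0.266
  n-decane: x = 0.550, y = 0.143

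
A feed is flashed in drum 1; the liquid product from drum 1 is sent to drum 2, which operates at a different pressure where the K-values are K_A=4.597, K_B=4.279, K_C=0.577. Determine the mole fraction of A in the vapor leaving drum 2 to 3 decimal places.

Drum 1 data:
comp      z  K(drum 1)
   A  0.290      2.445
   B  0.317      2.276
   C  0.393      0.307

Drum 1:
Rachford–Rice: g(ψ₁) = Σ zᵢ(Kᵢ−1)/(1+ψ₁(Kᵢ−1)) = 0.
Check two-phase: ΣzᵢKᵢ = 1.551 > 1 and Σzᵢ/Kᵢ = 1.538 > 1, so g(0) = 0.551 > 0 and g(1) = -0.538 < 0.
Newton iteration, ψ₁⁰ = 0.4:
  ψ₁ = 0.400: g = 0.1566, g' = -0.831 → ψ₁ = 0.588
  ψ₁ = 0.588: g = -0.0024, g' = -0.883 → ψ₁ = 0.586
Converged at ψ₁ = 0.586.
Drum-1 compositions:
  A: x = 0.157, y = 0.384
  B: x = 0.181, y = 0.413
  C: x = 0.662, y = 0.203
Drum-2 feed = drum-1 liquid: z₂ = (0.1571, 0.1814, 0.6615).
Drum 2:
Iterate (Newton) starting at ψ₂ = 0.56:
  ψ₂ = 0.560: g = 0.0305, g' = -0.669 → ψ₂ = 0.606
  ψ₂ = 0.606: g = 0.0008, g' = -0.634 → ψ₂ = 0.607
Converged at ψ₂ = 0.607.
  A: x = 0.049, y = 0.227
  B: x = 0.061, y = 0.260
  C: x = 0.890, y = 0.514

y_A (drum 2) = 0.227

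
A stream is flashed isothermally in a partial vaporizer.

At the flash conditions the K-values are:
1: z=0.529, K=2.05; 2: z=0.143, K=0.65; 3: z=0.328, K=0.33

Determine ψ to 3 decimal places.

ψ = 0.455

Iterate (Newton) starting at ψ = 0.35:
  ψ = 0.350: g = 0.0621, g' = -0.586 → ψ = 0.456
  ψ = 0.456: g = -0.0003, g' = -0.597 → ψ = 0.455
Converged at ψ = 0.455.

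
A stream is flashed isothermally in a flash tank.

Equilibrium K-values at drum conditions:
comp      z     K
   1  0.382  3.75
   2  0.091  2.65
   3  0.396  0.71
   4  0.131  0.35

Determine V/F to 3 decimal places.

Newton iteration, V/F⁰ = 0.38:
  V/F = 0.380: g = 0.3638, g' = -0.924 → V/F = 0.774
  V/F = 0.774: g = 0.0824, g' = -0.622 → V/F = 0.906
  V/F = 0.906: g = -0.0020, g' = -0.666 → V/F = 0.903
Converged at V/F = 0.903.

V/F = 0.903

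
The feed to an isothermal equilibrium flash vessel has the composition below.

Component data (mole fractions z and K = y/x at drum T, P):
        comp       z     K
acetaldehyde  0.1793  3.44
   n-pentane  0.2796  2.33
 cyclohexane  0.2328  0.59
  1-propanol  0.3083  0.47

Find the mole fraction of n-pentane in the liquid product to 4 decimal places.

x_n-pentane = 0.1520

Iterate (Newton) starting at ψ = 0.39:
  ψ = 0.3900: g = 0.14944, g' = -0.6878 → ψ = 0.6073
  ψ = 0.6073: g = 0.01395, g' = -0.5824 → ψ = 0.6312
  ψ = 0.6312: g = 0.00005, g' = -0.5784 → ψ = 0.6313
Converged at ψ = 0.6313.
Compositions from xᵢ = zᵢ/(1+ψ(Kᵢ−1)), yᵢ = Kᵢxᵢ:
  acetaldehyde: x = 0.0706, y = 0.2428
  n-pentane: x = 0.1520, y = 0.3541
  cyclohexane: x = 0.3141, y = 0.1853
  1-propanol: x = 0.4633, y = 0.2178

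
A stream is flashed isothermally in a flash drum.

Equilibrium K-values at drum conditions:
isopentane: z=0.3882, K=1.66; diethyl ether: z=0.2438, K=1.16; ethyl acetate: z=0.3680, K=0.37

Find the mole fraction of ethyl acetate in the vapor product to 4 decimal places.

Let ψ = V/F and solve Σ zᵢ(Kᵢ−1)/(1+ψ(Kᵢ−1)) = 0.
Feasibility: ΣzᵢKᵢ = 1.0634, Σzᵢ/Kᵢ = 1.4386 — both > 1, two phases present.
Newton–Raphson from ψ = 0.5:
  ψ = 0.5000: g = -0.10969, g' = -0.4122 → ψ = 0.2339
  ψ = 0.2339: g = -0.01236, g' = -0.3336 → ψ = 0.1969
  ψ = 0.1969: g = -0.00010, g' = -0.3287 → ψ = 0.1966
Converged at ψ = 0.1966.
Compositions from xᵢ = zᵢ/(1+ψ(Kᵢ−1)), yᵢ = Kᵢxᵢ:
  isopentane: x = 0.3436, y = 0.5704
  diethyl ether: x = 0.2364, y = 0.2742
  ethyl acetate: x = 0.4200, y = 0.1554

y_ethyl acetate = 0.1554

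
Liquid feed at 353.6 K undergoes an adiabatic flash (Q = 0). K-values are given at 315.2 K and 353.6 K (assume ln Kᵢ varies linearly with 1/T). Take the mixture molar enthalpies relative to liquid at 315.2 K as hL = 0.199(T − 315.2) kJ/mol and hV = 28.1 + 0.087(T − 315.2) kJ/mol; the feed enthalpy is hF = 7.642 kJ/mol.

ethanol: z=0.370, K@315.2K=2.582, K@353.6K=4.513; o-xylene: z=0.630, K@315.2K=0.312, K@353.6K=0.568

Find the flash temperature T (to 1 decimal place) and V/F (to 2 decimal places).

T = 321.8 K, V/F = 0.23

Adiabatic flash: solve Rachford–Rice at each trial T, then check hF = ψ·hV(T) + (1−ψ)·hL(T).
  T = 315.2 K: K = (2.582, 0.312), RR gives ψ = 0.140, H_out = 3.922 kJ/mol
  T = 353.6 K: K = (4.513, 0.568), RR gives ψ = 0.677, H_out = 23.757 kJ/mol
  T = 334.4 K: K = (3.469, 0.428), RR gives ψ = 0.392, H_out = 13.992 kJ/mol
  T = 324.8 K: K = (3.006, 0.367), RR gives ψ = 0.271, H_out = 9.225 kJ/mol
  T = 320.0 K: K = (2.789, 0.339), RR gives ψ = 0.208, H_out = 6.676 kJ/mol
  T = 322.4 K: K = (2.896, 0.353), RR gives ψ = 0.240, H_out = 7.971 kJ/mol
Linear interpolation between T = 320.0 (H_out = 6.676) and T = 322.4 (H_out = 7.971) on hF = 7.642 gives T ≈ 321.8 K, at which ψ = 0.23.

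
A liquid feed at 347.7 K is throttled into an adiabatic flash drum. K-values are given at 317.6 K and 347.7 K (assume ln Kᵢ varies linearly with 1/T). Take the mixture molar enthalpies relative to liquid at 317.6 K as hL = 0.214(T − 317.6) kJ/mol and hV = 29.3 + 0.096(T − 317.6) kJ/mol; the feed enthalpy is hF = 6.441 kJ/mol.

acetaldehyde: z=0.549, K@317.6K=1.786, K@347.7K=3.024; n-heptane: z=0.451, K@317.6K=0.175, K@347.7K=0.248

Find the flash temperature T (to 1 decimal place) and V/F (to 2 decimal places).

Adiabatic flash: solve Rachford–Rice at each trial T, then check hF = ψ·hV(T) + (1−ψ)·hL(T).
  T = 317.6 K: K = (1.786, 0.175), RR gives ψ = 0.092, H_out = 2.686 kJ/mol
  T = 347.7 K: K = (3.024, 0.248), RR gives ψ = 0.507, H_out = 19.502 kJ/mol
  T = 332.6 K: K = (2.350, 0.210), RR gives ψ = 0.361, H_out = 13.139 kJ/mol
  T = 325.1 K: K = (2.055, 0.192), RR gives ψ = 0.252, H_out = 8.766 kJ/mol
  T = 321.4 K: K = (1.919, 0.184), RR gives ψ = 0.182, H_out = 6.057 kJ/mol
  T = 323.2 K: K = (1.985, 0.188), RR gives ψ = 0.218, H_out = 7.434 kJ/mol
Linear interpolation between T = 321.4 (H_out = 6.057) and T = 323.2 (H_out = 7.434) on hF = 6.441 gives T ≈ 321.9 K, at which ψ = 0.19.

T = 321.9 K, V/F = 0.19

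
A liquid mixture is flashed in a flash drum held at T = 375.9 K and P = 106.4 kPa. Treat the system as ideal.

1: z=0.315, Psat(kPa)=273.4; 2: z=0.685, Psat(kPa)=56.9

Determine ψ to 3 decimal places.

Raoult's law: Kᵢ = Pᵢˢᵃᵗ/P = Pᵢˢᵃᵗ/106.4.
  K_1 = 273.4/106.4 = 2.56955, K_2 = 56.9/106.4 = 0.53477
Binary case is linear: z₁(K₁−1)(1+ψ(K₂−1)) + z₂(K₂−1)(1+ψ(K₁−1)) = 0
⇒ ψ = [z₁(K₁−1)+z₂(K₂−1)] / [−(K₁−1)(K₂−1)] = 0.1757/0.7302 = 0.241

ψ = 0.241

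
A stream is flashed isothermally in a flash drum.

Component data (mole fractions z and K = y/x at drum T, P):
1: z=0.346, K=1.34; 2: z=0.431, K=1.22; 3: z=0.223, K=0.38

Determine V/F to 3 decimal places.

V/F = 0.434

Material balance + equilibrium reduce to Σ zᵢ(Kᵢ−1)/(1+V/F(Kᵢ−1)) = 0.
Check two-phase: ΣzᵢKᵢ = 1.074 > 1 and Σzᵢ/Kᵢ = 1.198 > 1, so g(0) = 0.074 > 0 and g(1) = -0.198 < 0.
Newton–Raphson from V/F = 0.44:
  V/F = 0.440: g = -0.0013, g' = -0.210 → V/F = 0.434
Converged at V/F = 0.434.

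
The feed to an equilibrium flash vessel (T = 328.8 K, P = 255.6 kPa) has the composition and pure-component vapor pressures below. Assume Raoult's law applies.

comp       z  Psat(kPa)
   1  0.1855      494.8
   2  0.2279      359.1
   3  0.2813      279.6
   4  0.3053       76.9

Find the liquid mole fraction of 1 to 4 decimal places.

x_1 = 0.1530

Raoult's law: Kᵢ = Pᵢˢᵃᵗ/P = Pᵢˢᵃᵗ/255.6.
  K_1 = 494.8/255.6 = 1.935837, K_2 = 359.1/255.6 = 1.404930, K_3 = 279.6/255.6 = 1.093897, K_4 = 76.9/255.6 = 0.300861
Material balance + equilibrium reduce to Σ zᵢ(Kᵢ−1)/(1+V/F(Kᵢ−1)) = 0.
Check two-phase: ΣzᵢKᵢ = 1.0788 > 1 and Σzᵢ/Kᵢ = 1.5299 > 1, so g(0) = 0.0788 > 0 and g(1) = -0.5299 < 0.
Iterate (Newton) starting at V/F = 0.56:
  V/F = 0.5600: g = -0.13656, g' = -0.5001 → V/F = 0.2869
  V/F = 0.2869: g = -0.02175, g' = -0.3668 → V/F = 0.2276
  V/F = 0.2276: g = -0.00037, g' = -0.3552 → V/F = 0.2266
Converged at V/F = 0.2266.
Compositions from xᵢ = zᵢ/(1+V/F(Kᵢ−1)), yᵢ = Kᵢxᵢ:
  1: x = 0.1530, y = 0.2963
  2: x = 0.2087, y = 0.2933
  3: x = 0.2754, y = 0.3013
  4: x = 0.3628, y = 0.1091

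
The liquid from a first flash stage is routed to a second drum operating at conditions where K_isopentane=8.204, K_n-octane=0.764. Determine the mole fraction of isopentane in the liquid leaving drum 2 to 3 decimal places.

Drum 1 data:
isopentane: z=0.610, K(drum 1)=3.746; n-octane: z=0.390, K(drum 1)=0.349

x_isopentane (drum 2) = 0.032

Drum 1:
Let ψ₁ = V/F and solve Σ zᵢ(Kᵢ−1)/(1+ψ₁(Kᵢ−1)) = 0.
g(0) = ΣzᵢKᵢ − 1 = 1.421 and g(1) = 1 − Σzᵢ/Kᵢ = -0.280, so a root lies in (0, 1).
Binary case is linear: z₁(K₁−1)(1+ψ₁(K₂−1)) + z₂(K₂−1)(1+ψ₁(K₁−1)) = 0
⇒ ψ₁ = [z₁(K₁−1)+z₂(K₂−1)] / [−(K₁−1)(K₂−1)] = 1.4212/1.7876 = 0.795
Drum-1 compositions:
  isopentane: x = 0.192, y = 0.718
  n-octane: x = 0.808, y = 0.282
Drum-2 feed = drum-1 liquid: z₂ = (0.1916, 0.8084).
Drum 2:
Rachford–Rice: g(ψ₂) = Σ zᵢ(Kᵢ−1)/(1+ψ₂(Kᵢ−1)) = 0.
Check two-phase: ΣzᵢKᵢ = 2.190 > 1 and Σzᵢ/Kᵢ = 1.081 > 1, so g(0) = 1.190 > 0 and g(1) = -0.081 < 0.
Binary case is linear: z₁(K₁−1)(1+ψ₂(K₂−1)) + z₂(K₂−1)(1+ψ₂(K₁−1)) = 0
⇒ ψ₂ = [z₁(K₁−1)+z₂(K₂−1)] / [−(K₁−1)(K₂−1)] = 1.1898/1.7001 = 0.700
  isopentane: x = 0.032, y = 0.260
  n-octane: x = 0.968, y = 0.740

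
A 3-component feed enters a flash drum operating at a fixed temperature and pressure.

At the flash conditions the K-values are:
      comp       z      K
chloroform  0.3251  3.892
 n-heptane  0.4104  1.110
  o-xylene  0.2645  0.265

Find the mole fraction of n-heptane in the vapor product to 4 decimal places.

Rachford–Rice: g(β) = Σ zᵢ(Kᵢ−1)/(1+β(Kᵢ−1)) = 0.
Check two-phase: ΣzᵢKᵢ = 1.7909 > 1 and Σzᵢ/Kᵢ = 1.4514 > 1, so g(0) = 0.7909 > 0 and g(1) = -0.4514 < 0.
Iterate (Newton) starting at β = 0.47:
  β = 0.4700: g = 0.14443, g' = -0.8265 → β = 0.6447
  β = 0.6447: g = 0.00085, g' = -0.8519 → β = 0.6457
Converged at β = 0.6457.
Compositions from xᵢ = zᵢ/(1+β(Kᵢ−1)), yᵢ = Kᵢxᵢ:
  chloroform: x = 0.1134, y = 0.4413
  n-heptane: x = 0.3832, y = 0.4253
  o-xylene: x = 0.5034, y = 0.1334

y_n-heptane = 0.4253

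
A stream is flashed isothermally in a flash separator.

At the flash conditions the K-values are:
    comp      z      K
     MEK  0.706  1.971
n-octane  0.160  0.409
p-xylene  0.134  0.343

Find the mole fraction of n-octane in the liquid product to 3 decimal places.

Let ψ = V/F and solve Σ zᵢ(Kᵢ−1)/(1+ψ(Kᵢ−1)) = 0.
Feasibility: ΣzᵢKᵢ = 1.503, Σzᵢ/Kᵢ = 1.140 — both > 1, two phases present.
Newton iteration, ψ⁰ = 0.6:
  ψ = 0.600: g = 0.1413, g' = -0.558 → ψ = 0.853
  ψ = 0.853: g = -0.0164, g' = -0.726 → ψ = 0.831
Converged at ψ = 0.831.
Compositions from xᵢ = zᵢ/(1+ψ(Kᵢ−1)), yᵢ = Kᵢxᵢ:
  MEK: x = 0.391, y = 0.770
  n-octane: x = 0.314, y = 0.129
  p-xylene: x = 0.295, y = 0.101

x_n-octane = 0.314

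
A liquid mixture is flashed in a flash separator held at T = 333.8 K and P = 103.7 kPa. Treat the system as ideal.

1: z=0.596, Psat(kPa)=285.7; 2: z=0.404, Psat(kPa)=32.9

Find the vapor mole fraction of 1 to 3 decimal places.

y_1 = 0.772

Raoult's law: Kᵢ = Pᵢˢᵃᵗ/P = Pᵢˢᵃᵗ/103.7.
  K_1 = 285.7/103.7 = 2.75506, K_2 = 32.9/103.7 = 0.31726
Material balance + equilibrium reduce to Σ zᵢ(Kᵢ−1)/(1+V/F(Kᵢ−1)) = 0.
Feasibility: ΣzᵢKᵢ = 1.770, Σzᵢ/Kᵢ = 1.490 — both > 1, two phases present.
Newton–Raphson from V/F = 0.5:
  V/F = 0.500: g = 0.1383, g' = -0.955 → V/F = 0.645
  V/F = 0.645: g = -0.0021, g' = -1.005 → V/F = 0.643
Converged at V/F = 0.643.
Compositions from xᵢ = zᵢ/(1+V/F(Kᵢ−1)), yᵢ = Kᵢxᵢ:
  1: x = 0.280, y = 0.772
  2: x = 0.720, y = 0.228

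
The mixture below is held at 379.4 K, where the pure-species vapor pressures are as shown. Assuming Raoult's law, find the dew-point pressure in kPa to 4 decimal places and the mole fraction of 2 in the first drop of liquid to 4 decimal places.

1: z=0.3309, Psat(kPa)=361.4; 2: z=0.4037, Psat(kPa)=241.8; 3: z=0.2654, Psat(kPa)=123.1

Pdew = 210.9198 kPa, x_2 = 0.3521

At the dew point ψ → 1, so Σzᵢ/Kᵢ = 1 with Kᵢ = Pᵢˢᵃᵗ/P ⇒ 1/P = Σzᵢ/Pᵢˢᵃᵗ.
1/P = 0.3309/361.4 + 0.4037/241.8 + 0.2654/123.1 = 0.0047411 ⇒ P = 210.9198 kPa
xᵢ = zᵢP/Pᵢˢᵃᵗ ⇒ x_2 = 0.4037·210.9198/241.8 = 0.3521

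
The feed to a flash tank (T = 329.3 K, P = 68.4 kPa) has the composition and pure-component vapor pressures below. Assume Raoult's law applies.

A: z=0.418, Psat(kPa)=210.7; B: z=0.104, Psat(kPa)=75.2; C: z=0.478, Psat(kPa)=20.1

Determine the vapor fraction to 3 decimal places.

Raoult's law: Kᵢ = Pᵢˢᵃᵗ/P = Pᵢˢᵃᵗ/68.4.
  K_A = 210.7/68.4 = 3.08041, K_B = 75.2/68.4 = 1.09942, K_C = 20.1/68.4 = 0.29386
Let ψ = V/F and solve Σ zᵢ(Kᵢ−1)/(1+ψ(Kᵢ−1)) = 0.
Check two-phase: ΣzᵢKᵢ = 1.542 > 1 and Σzᵢ/Kᵢ = 1.857 > 1, so g(0) = 0.542 > 0 and g(1) = -0.857 < 0.
Newton–Raphson from ψ = 0.5:
  ψ = 0.500: g = -0.0857, g' = -1.005 → ψ = 0.415
  ψ = 0.415: g = -0.0006, g' = -0.999 → ψ = 0.414
Converged at ψ = 0.414.

ψ = 0.414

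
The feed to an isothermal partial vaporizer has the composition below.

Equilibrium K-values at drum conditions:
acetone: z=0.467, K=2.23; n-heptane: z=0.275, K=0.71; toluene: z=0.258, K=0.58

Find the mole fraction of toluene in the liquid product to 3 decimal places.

Newton–Raphson from ψ = 0.5:
  ψ = 0.500: g = 0.1252, g' = -0.375 → ψ = 0.834
  ψ = 0.834: g = 0.0117, g' = -0.320 → ψ = 0.870
Converged at ψ = 0.870.
Compositions from xᵢ = zᵢ/(1+ψ(Kᵢ−1)), yᵢ = Kᵢxᵢ:
  acetone: x = 0.226, y = 0.503
  n-heptane: x = 0.368, y = 0.261
  toluene: x = 0.407, y = 0.236

x_toluene = 0.407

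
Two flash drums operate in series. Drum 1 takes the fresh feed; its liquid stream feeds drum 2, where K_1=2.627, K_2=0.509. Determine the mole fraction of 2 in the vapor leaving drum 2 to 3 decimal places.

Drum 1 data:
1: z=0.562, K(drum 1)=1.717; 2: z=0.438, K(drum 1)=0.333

Drum 1:
Let ψ₁ = V/F and solve Σ zᵢ(Kᵢ−1)/(1+ψ₁(Kᵢ−1)) = 0.
Feasibility: ΣzᵢKᵢ = 1.111, Σzᵢ/Kᵢ = 1.643 — both > 1, two phases present.
Newton–Raphson from ψ₁ = 0.5:
  ψ₁ = 0.500: g = -0.1417, g' = -0.595 → ψ₁ = 0.262
  ψ₁ = 0.262: g = -0.0147, g' = -0.491 → ψ₁ = 0.232
Converged at ψ₁ = 0.232.
Drum-1 compositions:
  1: x = 0.482, y = 0.827
  2: x = 0.518, y = 0.173
Drum-2 feed = drum-1 liquid: z₂ = (0.4819, 0.5181).
Drum 2:
Material balance + equilibrium reduce to Σ zᵢ(Kᵢ−1)/(1+ψ₂(Kᵢ−1)) = 0.
Check two-phase: ΣzᵢKᵢ = 1.530 > 1 and Σzᵢ/Kᵢ = 1.201 > 1, so g(0) = 0.530 > 0 and g(1) = -0.201 < 0.
Binary case is linear: z₁(K₁−1)(1+ψ₂(K₂−1)) + z₂(K₂−1)(1+ψ₂(K₁−1)) = 0
⇒ ψ₂ = [z₁(K₁−1)+z₂(K₂−1)] / [−(K₁−1)(K₂−1)] = 0.5297/0.7989 = 0.663
  1: x = 0.232, y = 0.609
  2: x = 0.768, y = 0.391

y_2 (drum 2) = 0.391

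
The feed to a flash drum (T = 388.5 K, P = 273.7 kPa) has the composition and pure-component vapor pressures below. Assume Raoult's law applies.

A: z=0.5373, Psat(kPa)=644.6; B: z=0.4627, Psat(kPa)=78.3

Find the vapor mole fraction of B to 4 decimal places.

y_B = 0.1874

Raoult's law: Kᵢ = Pᵢˢᵃᵗ/P = Pᵢˢᵃᵗ/273.7.
  K_A = 644.6/273.7 = 2.355133, K_B = 78.3/273.7 = 0.286080
Material balance + equilibrium reduce to Σ zᵢ(Kᵢ−1)/(1+V/F(Kᵢ−1)) = 0.
Check two-phase: ΣzᵢKᵢ = 1.3978 > 1 and Σzᵢ/Kᵢ = 1.8455 > 1, so g(0) = 0.3978 > 0 and g(1) = -0.8455 < 0.
Binary case is linear: z₁(K₁−1)(1+V/F(K₂−1)) + z₂(K₂−1)(1+V/F(K₁−1)) = 0
⇒ V/F = [z₁(K₁−1)+z₂(K₂−1)] / [−(K₁−1)(K₂−1)] = 0.39778/0.96746 = 0.4112
Compositions from xᵢ = zᵢ/(1+V/F(Kᵢ−1)), yᵢ = Kᵢxᵢ:
  A: x = 0.3450, y = 0.8126
  B: x = 0.6550, y = 0.1874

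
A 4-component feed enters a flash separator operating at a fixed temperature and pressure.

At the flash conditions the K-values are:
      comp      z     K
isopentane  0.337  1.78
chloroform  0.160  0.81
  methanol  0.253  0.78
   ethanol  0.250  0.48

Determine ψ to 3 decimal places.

ψ = 0.171

Rachford–Rice: g(ψ) = Σ zᵢ(Kᵢ−1)/(1+ψ(Kᵢ−1)) = 0.
Feasibility: ΣzᵢKᵢ = 1.047, Σzᵢ/Kᵢ = 1.232 — both > 1, two phases present.
Newton iteration, ψ⁰ = 0.5:
  ψ = 0.500: g = -0.0827, g' = -0.252 → ψ = 0.172
  ψ = 0.172: g = -0.0003, g' = -0.260 → ψ = 0.171
Converged at ψ = 0.171.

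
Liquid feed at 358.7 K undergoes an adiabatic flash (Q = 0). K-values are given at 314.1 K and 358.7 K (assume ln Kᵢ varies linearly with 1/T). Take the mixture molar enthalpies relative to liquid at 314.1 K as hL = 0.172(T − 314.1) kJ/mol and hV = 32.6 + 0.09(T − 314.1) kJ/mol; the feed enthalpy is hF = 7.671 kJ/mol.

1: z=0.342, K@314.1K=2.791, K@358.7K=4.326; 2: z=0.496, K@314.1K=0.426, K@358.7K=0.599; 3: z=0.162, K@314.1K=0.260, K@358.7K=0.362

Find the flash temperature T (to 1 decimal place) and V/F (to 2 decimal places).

Adiabatic flash: solve Rachford–Rice at each trial T, then check hF = ψ·hV(T) + (1−ψ)·hL(T).
  T = 314.1 K: K = (2.791, 0.426, 0.260), RR gives ψ = 0.188, H_out = 6.123 kJ/mol
  T = 358.7 K: K = (4.326, 0.599, 0.362), RR gives ψ = 0.534, H_out = 23.123 kJ/mol
  T = 336.4 K: K = (3.526, 0.511, 0.310), RR gives ψ = 0.370, H_out = 15.230 kJ/mol
  T = 325.2 K: K = (3.148, 0.468, 0.285), RR gives ψ = 0.284, H_out = 10.904 kJ/mol
  T = 319.6 K: K = (2.966, 0.447, 0.272), RR gives ψ = 0.237, H_out = 8.571 kJ/mol
  T = 316.9 K: K = (2.879, 0.436, 0.266), RR gives ψ = 0.213, H_out = 7.391 kJ/mol
  T = 318.2 K: K = (2.921, 0.441, 0.269), RR gives ψ = 0.225, H_out = 7.964 kJ/mol
Linear interpolation between T = 316.9 (H_out = 7.391) and T = 318.2 (H_out = 7.964) on hF = 7.671 gives T ≈ 317.5 K, at which ψ = 0.22.

T = 317.5 K, V/F = 0.22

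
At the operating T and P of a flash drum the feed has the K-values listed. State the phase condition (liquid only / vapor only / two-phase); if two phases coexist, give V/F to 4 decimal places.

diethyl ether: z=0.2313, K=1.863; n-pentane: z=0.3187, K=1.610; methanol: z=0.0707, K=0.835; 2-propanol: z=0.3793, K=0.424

two-phase, V/F = 0.4214

ΣzᵢKᵢ = 1.1639; Σzᵢ/Kᵢ = 1.3014.
Both exceed 1, so a two-phase solution exists.
Let ψ = V/F and solve Σ zᵢ(Kᵢ−1)/(1+ψ(Kᵢ−1)) = 0.
Iterate (Newton) starting at ψ = 0.5:
  ψ = 0.5000: g = -0.03115, g' = -0.4042 → ψ = 0.4229
  ψ = 0.4229: g = -0.00061, g' = -0.3896 → ψ = 0.4214
Converged at ψ = 0.4214.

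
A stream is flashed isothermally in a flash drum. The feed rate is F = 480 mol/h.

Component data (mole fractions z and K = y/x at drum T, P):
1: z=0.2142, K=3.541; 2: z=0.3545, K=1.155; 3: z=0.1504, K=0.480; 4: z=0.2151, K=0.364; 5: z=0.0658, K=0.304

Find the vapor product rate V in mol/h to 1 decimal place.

Material balance + equilibrium reduce to Σ zᵢ(Kᵢ−1)/(1+ψ(Kᵢ−1)) = 0.
g(0) = ΣzᵢKᵢ − 1 = 0.3384 and g(1) = 1 − Σzᵢ/Kᵢ = -0.4881, so a root lies in (0, 1).
Newton iteration, ψ⁰ = 0.5:
  ψ = 0.5000: g = -0.08580, g' = -0.6119 → ψ = 0.3598
  ψ = 0.3598: g = 0.00169, g' = -0.6497 → ψ = 0.3624
Converged at ψ = 0.3624.
Then V = ψ·F = 0.3624·480 = 173.9 mol/h and L = F − V = 306.1 mol/h.

V = 173.9 mol/h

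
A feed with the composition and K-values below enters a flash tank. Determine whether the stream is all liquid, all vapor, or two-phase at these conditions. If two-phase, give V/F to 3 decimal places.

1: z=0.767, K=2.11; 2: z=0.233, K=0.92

all vapor

ΣzᵢKᵢ = 1.833; Σzᵢ/Kᵢ = 0.617.
Since Σzᵢ/Kᵢ < 1 the mixture is above its dew point — single vapor phase.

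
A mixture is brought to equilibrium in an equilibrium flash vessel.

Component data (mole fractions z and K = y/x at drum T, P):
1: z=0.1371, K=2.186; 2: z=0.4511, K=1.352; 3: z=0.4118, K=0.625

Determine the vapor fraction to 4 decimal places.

Material balance + equilibrium reduce to Σ zᵢ(Kᵢ−1)/(1+ψ(Kᵢ−1)) = 0.
g(0) = ΣzᵢKᵢ − 1 = 0.1670 and g(1) = 1 − Σzᵢ/Kᵢ = -0.0553, so a root lies in (0, 1).
Newton iteration, ψ⁰ = 0.5:
  ψ = 0.5000: g = 0.04703, g' = -0.2041 → ψ = 0.7304
  ψ = 0.7304: g = 0.00076, g' = -0.2006 → ψ = 0.7342
Converged at ψ = 0.7342.

ψ = 0.7342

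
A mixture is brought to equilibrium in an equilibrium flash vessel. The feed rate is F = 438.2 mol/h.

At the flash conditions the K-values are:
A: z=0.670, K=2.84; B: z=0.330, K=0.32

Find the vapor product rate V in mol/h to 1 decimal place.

V = 353.2 mol/h

Newton–Raphson from V/F = 0.39:
  V/F = 0.390: g = 0.4124, g' = -1.052 → V/F = 0.782
  V/F = 0.782: g = 0.0261, g' = -1.078 → V/F = 0.806
Converged at V/F = 0.806.
Then V = V/F·F = 0.8059·438.2 = 353.2 mol/h and L = F − V = 85.0 mol/h.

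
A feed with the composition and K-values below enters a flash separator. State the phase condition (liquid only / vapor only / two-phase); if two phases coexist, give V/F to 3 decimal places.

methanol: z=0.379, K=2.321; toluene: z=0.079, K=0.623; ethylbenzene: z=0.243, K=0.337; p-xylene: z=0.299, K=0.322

two-phase, V/F = 0.127

ΣzᵢKᵢ = 1.107; Σzᵢ/Kᵢ = 1.940.
Both exceed 1, so a two-phase solution exists.
Let ψ = V/F and solve Σ zᵢ(Kᵢ−1)/(1+ψ(Kᵢ−1)) = 0.
Newton iteration, ψ⁰ = 0.5:
  ψ = 0.500: g = -0.2829, g' = -0.811 → ψ = 0.151
  ψ = 0.151: g = -0.0190, g' = -0.775 → ψ = 0.126
  ψ = 0.126: g = 0.0002, g' = -0.790 → ψ = 0.127
Converged at ψ = 0.127.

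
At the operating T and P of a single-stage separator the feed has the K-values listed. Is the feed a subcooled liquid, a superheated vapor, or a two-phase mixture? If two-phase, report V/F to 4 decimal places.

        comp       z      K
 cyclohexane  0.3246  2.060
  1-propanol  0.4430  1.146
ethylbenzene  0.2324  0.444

ΣzᵢKᵢ = 1.2795; Σzᵢ/Kᵢ = 1.0676.
Both exceed 1, so a two-phase solution exists.
Rachford–Rice: g(ψ) = Σ zᵢ(Kᵢ−1)/(1+ψ(Kᵢ−1)) = 0.
Iterate (Newton) starting at ψ = 0.5:
  ψ = 0.5000: g = 0.10620, g' = -0.3018 → ψ = 0.8518
  ψ = 0.8518: g = -0.00715, g' = -0.3675 → ψ = 0.8324
  ψ = 0.8324: g = -0.00008, g' = -0.3594 → ψ = 0.8322
Converged at ψ = 0.8322.

two-phase, V/F = 0.8322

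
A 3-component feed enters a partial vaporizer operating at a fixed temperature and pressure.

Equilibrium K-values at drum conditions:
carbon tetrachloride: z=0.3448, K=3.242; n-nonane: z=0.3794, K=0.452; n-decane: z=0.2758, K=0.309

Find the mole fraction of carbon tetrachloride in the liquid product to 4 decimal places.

Newton–Raphson from ψ = 0.5:
  ψ = 0.5000: g = -0.21309, g' = -0.9088 → ψ = 0.2655
  ψ = 0.2655: g = 0.00784, g' = -1.0345 → ψ = 0.2731
  ψ = 0.2731: g = 0.00004, g' = -1.0244 → ψ = 0.2732
Converged at ψ = 0.2732.
Compositions from xᵢ = zᵢ/(1+ψ(Kᵢ−1)), yᵢ = Kᵢxᵢ:
  carbon tetrachloride: x = 0.2138, y = 0.6933
  n-nonane: x = 0.4462, y = 0.2017
  n-decane: x = 0.3400, y = 0.1051

x_carbon tetrachloride = 0.2138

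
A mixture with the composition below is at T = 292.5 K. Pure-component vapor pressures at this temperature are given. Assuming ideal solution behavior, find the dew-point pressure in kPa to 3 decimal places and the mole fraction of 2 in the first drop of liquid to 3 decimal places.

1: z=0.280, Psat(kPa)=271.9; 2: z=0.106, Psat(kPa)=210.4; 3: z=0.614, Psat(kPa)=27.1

At the dew point ψ → 1, so Σzᵢ/Kᵢ = 1 with Kᵢ = Pᵢˢᵃᵗ/P ⇒ 1/P = Σzᵢ/Pᵢˢᵃᵗ.
1/P = 0.280/271.9 + 0.106/210.4 + 0.614/27.1 = 0.024190 ⇒ P = 41.339 kPa
xᵢ = zᵢP/Pᵢˢᵃᵗ ⇒ x_2 = 0.106·41.339/210.4 = 0.021

Pdew = 41.339 kPa, x_2 = 0.021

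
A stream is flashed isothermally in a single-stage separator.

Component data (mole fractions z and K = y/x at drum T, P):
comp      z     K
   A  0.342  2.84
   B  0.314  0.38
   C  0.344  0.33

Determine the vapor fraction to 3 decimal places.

Material balance + equilibrium reduce to Σ zᵢ(Kᵢ−1)/(1+ψ(Kᵢ−1)) = 0.
Feasibility: ΣzᵢKᵢ = 1.204, Σzᵢ/Kᵢ = 1.989 — both > 1, two phases present.
Newton iteration, ψ⁰ = 0.49:
  ψ = 0.490: g = -0.2918, g' = -0.911 → ψ = 0.170
  ψ = 0.170: g = 0.0018, g' = -1.020 → ψ = 0.172
Converged at ψ = 0.172.

ψ = 0.172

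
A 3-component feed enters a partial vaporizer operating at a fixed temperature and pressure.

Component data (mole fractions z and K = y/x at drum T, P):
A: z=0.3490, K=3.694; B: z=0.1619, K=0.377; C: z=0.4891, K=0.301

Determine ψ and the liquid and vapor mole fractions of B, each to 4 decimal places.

Material balance + equilibrium reduce to Σ zᵢ(Kᵢ−1)/(1+ψ(Kᵢ−1)) = 0.
Feasibility: ΣzᵢKᵢ = 1.4975, Σzᵢ/Kᵢ = 2.1488 — both > 1, two phases present.
Newton–Raphson from ψ = 0.47:
  ψ = 0.4700: g = -0.23689, g' = -1.1489 → ψ = 0.2638
  ψ = 0.2638: g = 0.00973, g' = -1.3148 → ψ = 0.2712
Converged at ψ = 0.2712.
Compositions from xᵢ = zᵢ/(1+ψ(Kᵢ−1)), yᵢ = Kᵢxᵢ:
  A: x = 0.2016, y = 0.7449
  B: x = 0.1948, y = 0.0734
  C: x = 0.6035, y = 0.1817

ψ = 0.2712, x_B = 0.1948, y_B = 0.0734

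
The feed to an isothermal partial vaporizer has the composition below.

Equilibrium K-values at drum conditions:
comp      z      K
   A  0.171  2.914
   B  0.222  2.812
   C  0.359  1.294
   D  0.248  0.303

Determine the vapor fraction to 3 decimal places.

Rachford–Rice: g(ψ) = Σ zᵢ(Kᵢ−1)/(1+ψ(Kᵢ−1)) = 0.
g(0) = ΣzᵢKᵢ − 1 = 0.662 and g(1) = 1 − Σzᵢ/Kᵢ = -0.234, so a root lies in (0, 1).
Newton iteration, ψ⁰ = 0.5:
  ψ = 0.500: g = 0.2050, g' = -0.672 → ψ = 0.805
  ψ = 0.805: g = -0.0162, g' = -0.864 → ψ = 0.786
Converged at ψ = 0.786.

ψ = 0.786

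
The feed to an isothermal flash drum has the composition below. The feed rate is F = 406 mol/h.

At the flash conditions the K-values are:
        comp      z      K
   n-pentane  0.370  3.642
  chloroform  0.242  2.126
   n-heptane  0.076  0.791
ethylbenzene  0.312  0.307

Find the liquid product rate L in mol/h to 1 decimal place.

L = 98.9 mol/h

Newton–Raphson from V/F = 0.32:
  V/F = 0.320: g = 0.4352, g' = -1.175 → V/F = 0.690
  V/F = 0.690: g = 0.0665, g' = -0.976 → V/F = 0.758
  V/F = 0.758: g = -0.0021, g' = -1.046 → V/F = 0.756
Converged at V/F = 0.756.
Then V = V/F·F = 0.7563·406 = 307.1 mol/h and L = F − V = 98.9 mol/h.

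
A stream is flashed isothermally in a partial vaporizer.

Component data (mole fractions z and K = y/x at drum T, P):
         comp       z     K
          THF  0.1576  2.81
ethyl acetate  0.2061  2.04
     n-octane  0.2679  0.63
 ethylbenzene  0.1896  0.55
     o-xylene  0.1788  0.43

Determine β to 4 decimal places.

β = 0.3291

Newton iteration, β⁰ = 0.35:
  β = 0.3500: g = -0.01068, g' = -0.5065 → β = 0.3289
  β = 0.3289: g = 0.00009, g' = -0.5151 → β = 0.3291
Converged at β = 0.3291.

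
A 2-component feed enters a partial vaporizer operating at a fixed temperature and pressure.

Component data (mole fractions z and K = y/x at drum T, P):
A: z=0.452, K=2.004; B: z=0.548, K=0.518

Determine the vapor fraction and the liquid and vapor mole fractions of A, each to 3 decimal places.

ψ = 0.392, x_A = 0.324, y_A = 0.650

Let ψ = V/F and solve Σ zᵢ(Kᵢ−1)/(1+ψ(Kᵢ−1)) = 0.
Feasibility: ΣzᵢKᵢ = 1.190, Σzᵢ/Kᵢ = 1.283 — both > 1, two phases present.
Newton–Raphson from ψ = 0.5:
  ψ = 0.500: g = -0.0459, g' = -0.423 → ψ = 0.392
Converged at ψ = 0.392.
Compositions from xᵢ = zᵢ/(1+ψ(Kᵢ−1)), yᵢ = Kᵢxᵢ:
  A: x = 0.324, y = 0.650
  B: x = 0.676, y = 0.350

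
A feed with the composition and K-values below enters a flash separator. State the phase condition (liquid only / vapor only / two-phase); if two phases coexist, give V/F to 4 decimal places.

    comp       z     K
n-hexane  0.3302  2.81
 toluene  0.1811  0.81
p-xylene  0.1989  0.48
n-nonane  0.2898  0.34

two-phase, V/F = 0.2862

ΣzᵢKᵢ = 1.2686; Σzᵢ/Kᵢ = 1.6078.
Both exceed 1, so a two-phase solution exists.
Rachford–Rice: g(ψ) = Σ zᵢ(Kᵢ−1)/(1+ψ(Kᵢ−1)) = 0.
Iterate (Newton) starting at ψ = 0.5:
  ψ = 0.5000: g = -0.14953, g' = -0.6855 → ψ = 0.2819
  ψ = 0.2819: g = 0.00323, g' = -0.7460 → ψ = 0.2862
Converged at ψ = 0.2862.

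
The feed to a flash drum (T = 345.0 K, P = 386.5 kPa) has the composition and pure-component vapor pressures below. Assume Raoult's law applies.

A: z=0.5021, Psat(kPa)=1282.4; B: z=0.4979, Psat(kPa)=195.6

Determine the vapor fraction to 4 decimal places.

Raoult's law: Kᵢ = Pᵢˢᵃᵗ/P = Pᵢˢᵃᵗ/386.5.
  K_A = 1282.4/386.5 = 3.317982, K_B = 195.6/386.5 = 0.506080
Material balance + equilibrium reduce to Σ zᵢ(Kᵢ−1)/(1+ψ(Kᵢ−1)) = 0.
Feasibility: ΣzᵢKᵢ = 1.9179, Σzᵢ/Kᵢ = 1.1352 — both > 1, two phases present.
Binary case is linear: z₁(K₁−1)(1+ψ(K₂−1)) + z₂(K₂−1)(1+ψ(K₁−1)) = 0
⇒ ψ = [z₁(K₁−1)+z₂(K₂−1)] / [−(K₁−1)(K₂−1)] = 0.91794/1.14490 = 0.8018

ψ = 0.8018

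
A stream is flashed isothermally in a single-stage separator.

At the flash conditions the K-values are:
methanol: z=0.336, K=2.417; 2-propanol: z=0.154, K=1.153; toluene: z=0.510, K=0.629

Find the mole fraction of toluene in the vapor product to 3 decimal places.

Material balance + equilibrium reduce to Σ zᵢ(Kᵢ−1)/(1+β(Kᵢ−1)) = 0.
g(0) = ΣzᵢKᵢ − 1 = 0.310 and g(1) = 1 − Σzᵢ/Kᵢ = -0.083, so a root lies in (0, 1).
Iterate (Newton) starting at β = 0.3:
  β = 0.300: g = 0.1437, g' = -0.424 → β = 0.639
  β = 0.639: g = 0.0234, g' = -0.309 → β = 0.714
  β = 0.714: g = 0.0004, g' = -0.299 → β = 0.716
Converged at β = 0.716.
Compositions from xᵢ = zᵢ/(1+β(Kᵢ−1)), yᵢ = Kᵢxᵢ:
  methanol: x = 0.167, y = 0.403
  2-propanol: x = 0.139, y = 0.160
  toluene: x = 0.694, y = 0.437

y_toluene = 0.437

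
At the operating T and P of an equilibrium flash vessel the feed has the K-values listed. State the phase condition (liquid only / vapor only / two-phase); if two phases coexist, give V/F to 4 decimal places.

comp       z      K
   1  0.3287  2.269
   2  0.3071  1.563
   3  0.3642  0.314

two-phase, V/F = 0.5150

ΣzᵢKᵢ = 1.3402; Σzᵢ/Kᵢ = 1.5012.
Both exceed 1, so a two-phase solution exists.
Material balance + equilibrium reduce to Σ zᵢ(Kᵢ−1)/(1+ψ(Kᵢ−1)) = 0.
Newton–Raphson from ψ = 0.5:
  ψ = 0.5000: g = 0.00984, g' = -0.6545 → ψ = 0.5150
Converged at ψ = 0.5150.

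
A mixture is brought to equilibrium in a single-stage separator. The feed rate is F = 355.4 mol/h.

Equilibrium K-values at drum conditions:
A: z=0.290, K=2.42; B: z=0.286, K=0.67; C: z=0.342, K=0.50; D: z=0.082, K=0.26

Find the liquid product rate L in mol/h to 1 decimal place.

L = 309.8 mol/h

Rachford–Rice: g(V/F) = Σ zᵢ(Kᵢ−1)/(1+V/F(Kᵢ−1)) = 0.
Check two-phase: ΣzᵢKᵢ = 1.086 > 1 and Σzᵢ/Kᵢ = 1.546 > 1, so g(0) = 0.086 > 0 and g(1) = -0.546 < 0.
Newton–Raphson from V/F = 0.53:
  V/F = 0.530: g = -0.2119, g' = -0.516 → V/F = 0.119
  V/F = 0.119: g = 0.0055, g' = -0.612 → V/F = 0.128
Converged at V/F = 0.128.
Then V = V/F·F = 0.1283·355.4 = 45.6 mol/h and L = F − V = 309.8 mol/h.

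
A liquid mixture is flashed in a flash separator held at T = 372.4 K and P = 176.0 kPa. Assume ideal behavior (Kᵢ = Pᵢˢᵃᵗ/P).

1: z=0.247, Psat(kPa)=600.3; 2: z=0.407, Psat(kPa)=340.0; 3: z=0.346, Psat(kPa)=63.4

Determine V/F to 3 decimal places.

Raoult's law: Kᵢ = Pᵢˢᵃᵗ/P = Pᵢˢᵃᵗ/176.0.
  K_1 = 600.3/176.0 = 3.41080, K_2 = 340.0/176.0 = 1.93182, K_3 = 63.4/176.0 = 0.36023
Rachford–Rice: g(V/F) = Σ zᵢ(Kᵢ−1)/(1+V/F(Kᵢ−1)) = 0.
Feasibility: ΣzᵢKᵢ = 1.753, Σzᵢ/Kᵢ = 1.244 — both > 1, two phases present.
Iterate (Newton) starting at V/F = 0.66:
  V/F = 0.660: g = 0.0815, g' = -0.774 → V/F = 0.765
  V/F = 0.765: g = -0.0031, g' = -0.841 → V/F = 0.762
Converged at V/F = 0.762.

V/F = 0.762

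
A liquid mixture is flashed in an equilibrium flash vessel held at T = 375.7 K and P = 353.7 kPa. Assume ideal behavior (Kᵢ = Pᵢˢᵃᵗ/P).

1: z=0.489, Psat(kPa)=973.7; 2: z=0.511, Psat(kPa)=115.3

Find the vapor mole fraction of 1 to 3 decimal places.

y_1 = 0.765

Raoult's law: Kᵢ = Pᵢˢᵃᵗ/P = Pᵢˢᵃᵗ/353.7.
  K_1 = 973.7/353.7 = 2.75290, K_2 = 115.3/353.7 = 0.32598
Rachford–Rice: g(V/F) = Σ zᵢ(Kᵢ−1)/(1+V/F(Kᵢ−1)) = 0.
Feasibility: ΣzᵢKᵢ = 1.513, Σzᵢ/Kᵢ = 1.745 — both > 1, two phases present.
Iterate (Newton) starting at V/F = 0.5:
  V/F = 0.500: g = -0.0627, g' = -0.955 → V/F = 0.434
Converged at V/F = 0.434.
Compositions from xᵢ = zᵢ/(1+V/F(Kᵢ−1)), yᵢ = Kᵢxᵢ:
  1: x = 0.278, y = 0.765
  2: x = 0.722, y = 0.235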